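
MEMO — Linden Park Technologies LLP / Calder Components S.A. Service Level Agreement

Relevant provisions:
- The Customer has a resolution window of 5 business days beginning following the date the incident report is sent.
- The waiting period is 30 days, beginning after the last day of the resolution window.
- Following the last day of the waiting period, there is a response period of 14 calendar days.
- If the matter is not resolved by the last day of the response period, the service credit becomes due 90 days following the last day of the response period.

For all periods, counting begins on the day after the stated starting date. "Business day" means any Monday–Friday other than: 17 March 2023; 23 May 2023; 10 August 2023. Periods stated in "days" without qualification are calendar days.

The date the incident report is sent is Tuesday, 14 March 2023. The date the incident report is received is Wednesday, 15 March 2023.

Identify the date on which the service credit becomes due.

3 August 2023

The last day of the resolution window: counting 5 business days from Tuesday, 14 March 2023 (Mar 15, Mar 16, Mar 20, Mar 21, Mar 22, skipping weekends and the listed holiday on Mar 17) reaches Wednesday, 22 March 2023.
The last day of the waiting period: 30 calendar days after 22 March 2023 is 21 April 2023.
The last day of the response period: 14 calendar days after 21 April 2023 is 5 May 2023.
Adding 90 calendar days to 5 May 2023 gives 3 August 2023, which is the date on which the service credit becomes due.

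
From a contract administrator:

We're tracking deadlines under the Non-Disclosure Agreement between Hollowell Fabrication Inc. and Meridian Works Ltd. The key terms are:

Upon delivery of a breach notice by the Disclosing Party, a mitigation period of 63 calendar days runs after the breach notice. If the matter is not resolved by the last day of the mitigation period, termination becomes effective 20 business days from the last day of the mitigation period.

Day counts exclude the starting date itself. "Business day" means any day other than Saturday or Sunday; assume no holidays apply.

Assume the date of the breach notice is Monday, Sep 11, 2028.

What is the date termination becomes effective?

Adding 63 calendar days to Sep 11, 2028 gives Nov 13, 2028, which is the last day of the mitigation period.
From Monday, Nov 13, 2028, 20 business days (Nov 14, Nov 15, Nov 16, Nov 17, …, Dec 7, Dec 8, Dec 11, skipping weekends) brings us to Monday, Dec 11, 2028, which is the date termination becomes effective.

Dec 11, 2028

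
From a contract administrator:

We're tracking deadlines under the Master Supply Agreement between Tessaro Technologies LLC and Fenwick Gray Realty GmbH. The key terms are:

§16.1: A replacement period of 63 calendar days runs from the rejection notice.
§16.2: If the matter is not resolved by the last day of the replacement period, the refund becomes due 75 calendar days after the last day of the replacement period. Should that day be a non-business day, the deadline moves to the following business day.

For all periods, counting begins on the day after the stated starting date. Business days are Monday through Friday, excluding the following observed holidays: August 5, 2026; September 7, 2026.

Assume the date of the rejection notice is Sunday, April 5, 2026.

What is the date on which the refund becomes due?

August 21, 2026

The last day of the replacement period: 63 calendar days after April 5, 2026 is June 7, 2026.
The date on which the refund becomes due: 75 calendar days after June 7, 2026 is August 21, 2026. August 21, 2026 is a Friday and is not a listed holiday, so no roll-forward applies.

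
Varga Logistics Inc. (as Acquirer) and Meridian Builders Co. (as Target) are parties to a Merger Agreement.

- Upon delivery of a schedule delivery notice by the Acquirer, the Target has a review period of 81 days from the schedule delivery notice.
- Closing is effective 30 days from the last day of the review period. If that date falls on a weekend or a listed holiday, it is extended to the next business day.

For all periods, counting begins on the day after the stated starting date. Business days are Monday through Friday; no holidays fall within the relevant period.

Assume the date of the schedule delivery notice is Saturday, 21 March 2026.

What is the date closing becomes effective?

10 July 2026

The last day of the review period: 81 calendar days after 21 March 2026 is 10 June 2026.
The date closing becomes effective: 10 June 2026 + 30 days = 10 July 2026. 10 July 2026 is a Friday, so no roll-forward applies.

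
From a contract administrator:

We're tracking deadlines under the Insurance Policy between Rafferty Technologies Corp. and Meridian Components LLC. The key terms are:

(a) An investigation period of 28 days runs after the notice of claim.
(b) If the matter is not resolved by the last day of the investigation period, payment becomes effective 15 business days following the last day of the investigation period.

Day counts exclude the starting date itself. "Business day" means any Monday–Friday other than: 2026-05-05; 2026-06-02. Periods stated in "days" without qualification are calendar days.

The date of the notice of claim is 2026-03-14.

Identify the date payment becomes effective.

Adding 28 calendar days to 2026-03-14 gives 2026-04-11, which is the last day of the investigation period.
The date payment becomes effective: counting 15 business days from Saturday, 2026-04-11 (Apr 13, Apr 14, Apr 15, Apr 16, …, Apr 29, Apr 30, May 1, skipping weekends) reaches Friday, 2026-05-01.

2026-05-01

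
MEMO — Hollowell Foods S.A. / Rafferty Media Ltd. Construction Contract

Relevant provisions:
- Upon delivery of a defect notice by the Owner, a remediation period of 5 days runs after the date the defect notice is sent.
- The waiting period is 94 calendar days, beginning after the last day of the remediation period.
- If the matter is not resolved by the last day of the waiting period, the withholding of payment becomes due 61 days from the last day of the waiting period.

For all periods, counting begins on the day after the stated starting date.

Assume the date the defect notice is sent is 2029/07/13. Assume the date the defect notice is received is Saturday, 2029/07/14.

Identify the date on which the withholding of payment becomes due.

2029/12/20

Adding 5 calendar days to 2029/07/13 gives 2029/07/18, which is the last day of the remediation period.
The last day of the waiting period: 94 calendar days after 2029/07/18 is 2029/10/20.
The date on which the withholding of payment becomes due: 61 calendar days after 2029/10/20 is 2029/12/20.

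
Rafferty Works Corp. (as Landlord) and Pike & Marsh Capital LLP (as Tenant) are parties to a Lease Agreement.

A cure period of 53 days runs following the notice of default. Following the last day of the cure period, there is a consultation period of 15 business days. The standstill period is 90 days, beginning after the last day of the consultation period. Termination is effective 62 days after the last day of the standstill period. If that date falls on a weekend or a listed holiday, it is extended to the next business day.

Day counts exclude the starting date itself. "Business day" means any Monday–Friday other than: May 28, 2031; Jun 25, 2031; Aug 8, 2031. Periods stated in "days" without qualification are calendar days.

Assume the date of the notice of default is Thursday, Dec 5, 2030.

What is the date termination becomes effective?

Jul 21, 2031

Adding 53 calendar days to Dec 5, 2030 gives Jan 27, 2031, which is the last day of the cure period.
The last day of the consultation period: counting 15 business days from Monday, Jan 27, 2031 (Jan 28, Jan 29, Jan 30, Jan 31, …, Feb 13, Feb 14, Feb 17, skipping weekends) reaches Monday, Feb 17, 2031.
The last day of the standstill period: Feb 17, 2031 + 90 days = May 18, 2031.
The date termination becomes effective: 62 calendar days after May 18, 2031 is Jul 19, 2031. That falls on a Saturday, so it rolls to the next business day, Monday, Jul 21, 2031.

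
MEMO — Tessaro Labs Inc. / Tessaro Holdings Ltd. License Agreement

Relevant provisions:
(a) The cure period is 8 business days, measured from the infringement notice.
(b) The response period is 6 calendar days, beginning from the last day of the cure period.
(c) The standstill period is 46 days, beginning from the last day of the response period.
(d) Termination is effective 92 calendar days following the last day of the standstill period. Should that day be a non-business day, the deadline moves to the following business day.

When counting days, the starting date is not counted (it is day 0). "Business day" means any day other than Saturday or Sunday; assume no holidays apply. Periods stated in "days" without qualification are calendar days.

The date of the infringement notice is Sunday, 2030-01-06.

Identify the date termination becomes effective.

2030-06-10

The last day of the cure period: counting 8 business days from Sunday, 2030-01-06 (Jan 7, Jan 8, Jan 9, Jan 10, Jan 11, Jan 14, Jan 15, Jan 16, skipping weekends) reaches Wednesday, 2030-01-16.
The last day of the response period: 6 calendar days after 2030-01-16 is 2030-01-22.
The last day of the standstill period: 2030-01-22 + 46 days = 2030-03-09.
Adding 92 calendar days to 2030-03-09 gives 2030-06-09, which is the date termination becomes effective. That falls on a Sunday, so it rolls to the next business day, Monday, 2030-06-10.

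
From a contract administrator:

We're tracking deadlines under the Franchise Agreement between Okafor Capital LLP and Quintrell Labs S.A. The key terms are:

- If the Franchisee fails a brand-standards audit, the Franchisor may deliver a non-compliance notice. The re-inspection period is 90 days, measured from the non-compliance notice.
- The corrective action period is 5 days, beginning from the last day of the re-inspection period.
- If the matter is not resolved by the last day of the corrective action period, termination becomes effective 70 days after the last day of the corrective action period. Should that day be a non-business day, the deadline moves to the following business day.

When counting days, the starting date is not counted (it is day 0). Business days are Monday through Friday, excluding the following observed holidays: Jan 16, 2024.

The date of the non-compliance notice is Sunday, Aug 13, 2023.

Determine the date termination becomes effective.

The last day of the re-inspection period: 90 calendar days after Aug 13, 2023 is Nov 11, 2023.
The last day of the corrective action period: 5 calendar days after Nov 11, 2023 is Nov 16, 2023.
The date termination becomes effective: 70 calendar days after Nov 16, 2023 is Jan 25, 2024. Jan 25, 2024 is a Thursday and is not a listed holiday, so no roll-forward applies.

Jan 25, 2024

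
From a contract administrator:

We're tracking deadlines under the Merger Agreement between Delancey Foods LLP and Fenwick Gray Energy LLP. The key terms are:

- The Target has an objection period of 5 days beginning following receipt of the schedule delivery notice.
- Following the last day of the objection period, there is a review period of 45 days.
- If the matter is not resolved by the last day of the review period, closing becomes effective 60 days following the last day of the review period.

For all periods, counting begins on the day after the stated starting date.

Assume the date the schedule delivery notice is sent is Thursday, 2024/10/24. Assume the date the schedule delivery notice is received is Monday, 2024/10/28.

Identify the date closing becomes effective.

2025/02/15

The last day of the objection period: 2024/10/28 + 5 days = 2024/11/02.
Adding 45 calendar days to 2024/11/02 gives 2024/12/17, which is the last day of the review period.
The date closing becomes effective: 60 calendar days after 2024/12/17 is 2025/02/15.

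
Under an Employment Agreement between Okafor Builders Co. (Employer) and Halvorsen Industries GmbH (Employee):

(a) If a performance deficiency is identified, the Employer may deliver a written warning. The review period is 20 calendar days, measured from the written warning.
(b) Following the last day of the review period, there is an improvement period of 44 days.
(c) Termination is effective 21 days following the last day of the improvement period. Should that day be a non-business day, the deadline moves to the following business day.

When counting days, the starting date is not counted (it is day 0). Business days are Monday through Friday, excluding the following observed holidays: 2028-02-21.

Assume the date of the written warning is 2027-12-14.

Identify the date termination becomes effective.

2028-03-08

The last day of the review period: 20 calendar days after 2027-12-14 is 2028-01-03.
Adding 44 calendar days to 2028-01-03 gives 2028-02-16, which is the last day of the improvement period.
Adding 21 calendar days to 2028-02-16 gives 2028-03-08, which is the date termination becomes effective. 2028-03-08 is a Wednesday and is not a listed holiday, so no roll-forward applies.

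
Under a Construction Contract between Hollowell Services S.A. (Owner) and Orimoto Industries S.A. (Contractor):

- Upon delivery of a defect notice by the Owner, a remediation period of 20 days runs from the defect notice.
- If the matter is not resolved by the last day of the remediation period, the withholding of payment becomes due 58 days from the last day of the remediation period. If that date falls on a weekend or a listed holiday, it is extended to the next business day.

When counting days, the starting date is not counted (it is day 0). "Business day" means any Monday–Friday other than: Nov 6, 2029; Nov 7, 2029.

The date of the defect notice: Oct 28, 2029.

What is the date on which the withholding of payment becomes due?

The last day of the remediation period: 20 calendar days after Oct 28, 2029 is Nov 17, 2029.
Adding 58 calendar days to Nov 17, 2029 gives Jan 14, 2030, which is the date on which the withholding of payment becomes due. Jan 14, 2030 is a Monday and is not a listed holiday, so no roll-forward applies.

Jan 14, 2030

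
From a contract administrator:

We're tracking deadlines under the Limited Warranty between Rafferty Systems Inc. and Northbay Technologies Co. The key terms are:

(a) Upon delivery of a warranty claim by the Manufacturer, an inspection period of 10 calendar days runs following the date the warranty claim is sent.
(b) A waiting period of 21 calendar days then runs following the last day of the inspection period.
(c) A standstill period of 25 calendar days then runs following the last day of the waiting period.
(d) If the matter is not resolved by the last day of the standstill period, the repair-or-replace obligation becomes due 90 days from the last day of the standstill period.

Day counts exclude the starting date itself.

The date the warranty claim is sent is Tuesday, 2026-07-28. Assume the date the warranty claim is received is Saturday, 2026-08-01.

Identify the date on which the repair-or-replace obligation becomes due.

The last day of the inspection period: 2026-07-28 + 10 days = 2026-08-07.
Adding 21 calendar days to 2026-08-07 gives 2026-08-28, which is the last day of the waiting period.
Adding 25 calendar days to 2026-08-28 gives 2026-09-22, which is the last day of the standstill period.
The date on which the repair-or-replace obligation becomes due: 90 calendar days after 2026-09-22 is 2026-12-21.

2026-12-21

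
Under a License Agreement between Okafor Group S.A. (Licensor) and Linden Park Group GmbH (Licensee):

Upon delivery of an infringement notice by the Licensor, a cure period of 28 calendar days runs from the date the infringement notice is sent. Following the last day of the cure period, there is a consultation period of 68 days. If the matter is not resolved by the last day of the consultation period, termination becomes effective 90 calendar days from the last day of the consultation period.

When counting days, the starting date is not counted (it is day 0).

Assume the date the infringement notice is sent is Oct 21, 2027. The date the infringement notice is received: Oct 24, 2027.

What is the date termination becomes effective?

The last day of the cure period: Oct 21, 2027 + 28 days = Nov 18, 2027.
The last day of the consultation period: 68 calendar days after Nov 18, 2027 is Jan 25, 2028.
The date termination becomes effective: 90 calendar days after Jan 25, 2028 is Apr 24, 2028.

Apr 24, 2028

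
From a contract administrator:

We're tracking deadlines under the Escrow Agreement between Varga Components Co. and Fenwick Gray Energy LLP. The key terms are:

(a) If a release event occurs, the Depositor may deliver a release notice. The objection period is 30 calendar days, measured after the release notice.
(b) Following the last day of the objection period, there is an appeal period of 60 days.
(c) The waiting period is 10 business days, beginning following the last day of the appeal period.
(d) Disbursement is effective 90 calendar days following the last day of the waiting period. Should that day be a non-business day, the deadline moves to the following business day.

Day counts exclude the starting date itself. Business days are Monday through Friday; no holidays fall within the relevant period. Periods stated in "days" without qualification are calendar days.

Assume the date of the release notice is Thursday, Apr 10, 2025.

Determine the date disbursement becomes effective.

Oct 21, 2025

The last day of the objection period: Apr 10, 2025 + 30 days = May 10, 2025.
The last day of the appeal period: 60 calendar days after May 10, 2025 is Jul 9, 2025.
The last day of the waiting period: counting 10 business days from Wednesday, Jul 9, 2025 (Jul 10, Jul 11, Jul 14, Jul 15, Jul 16, Jul 17, Jul 18, Jul 21, Jul 22, Jul 23, skipping weekends) reaches Wednesday, Jul 23, 2025.
The date disbursement becomes effective: Jul 23, 2025 + 90 days = Oct 21, 2025. Oct 21, 2025 is a Tuesday, so no roll-forward applies.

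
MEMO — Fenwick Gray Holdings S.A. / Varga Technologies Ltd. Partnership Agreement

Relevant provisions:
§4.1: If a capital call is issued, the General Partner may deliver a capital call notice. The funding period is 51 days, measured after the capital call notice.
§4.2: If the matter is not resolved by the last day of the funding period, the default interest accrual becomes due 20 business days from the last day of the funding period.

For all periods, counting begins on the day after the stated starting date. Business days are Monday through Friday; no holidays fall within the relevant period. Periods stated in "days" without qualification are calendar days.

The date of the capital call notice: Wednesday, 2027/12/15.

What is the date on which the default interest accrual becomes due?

Adding 51 calendar days to 2027/12/15 gives 2028/02/04, which is the last day of the funding period.
The date on which the default interest accrual becomes due: 20 business days after Friday, 2028/02/04, skipping weekends — Feb 7, Feb 8, Feb 9, Feb 10, …, Mar 1, Mar 2, Mar 3 — lands on Friday, 2028/03/03.

2028/03/03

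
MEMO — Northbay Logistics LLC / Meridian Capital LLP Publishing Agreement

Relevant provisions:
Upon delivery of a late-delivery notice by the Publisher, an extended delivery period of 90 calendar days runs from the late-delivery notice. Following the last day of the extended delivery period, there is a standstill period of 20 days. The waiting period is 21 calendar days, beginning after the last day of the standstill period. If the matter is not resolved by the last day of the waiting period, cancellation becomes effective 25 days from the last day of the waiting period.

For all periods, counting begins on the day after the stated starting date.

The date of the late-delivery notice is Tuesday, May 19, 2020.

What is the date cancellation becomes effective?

The last day of the extended delivery period: May 19, 2020 + 90 days = Aug 17, 2020.
The last day of the standstill period: Aug 17, 2020 + 20 days = Sep 6, 2020.
Adding 21 calendar days to Sep 6, 2020 gives Sep 27, 2020, which is the last day of the waiting period.
The date cancellation becomes effective: 25 calendar days after Sep 27, 2020 is Oct 22, 2020.

Oct 22, 2020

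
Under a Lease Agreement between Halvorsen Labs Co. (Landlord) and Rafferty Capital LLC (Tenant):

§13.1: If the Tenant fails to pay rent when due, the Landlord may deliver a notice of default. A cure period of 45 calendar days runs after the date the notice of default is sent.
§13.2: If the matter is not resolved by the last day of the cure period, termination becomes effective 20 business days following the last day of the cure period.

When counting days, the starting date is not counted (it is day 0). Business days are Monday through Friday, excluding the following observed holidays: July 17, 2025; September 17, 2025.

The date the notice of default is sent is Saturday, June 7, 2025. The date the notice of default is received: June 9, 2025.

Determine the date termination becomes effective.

August 19, 2025

The last day of the cure period: June 7, 2025 + 45 days = July 22, 2025.
The date termination becomes effective: 20 business days after Tuesday, July 22, 2025, skipping weekends — Jul 23, Jul 24, Jul 25, Jul 28, …, Aug 15, Aug 18, Aug 19 — lands on Tuesday, August 19, 2025.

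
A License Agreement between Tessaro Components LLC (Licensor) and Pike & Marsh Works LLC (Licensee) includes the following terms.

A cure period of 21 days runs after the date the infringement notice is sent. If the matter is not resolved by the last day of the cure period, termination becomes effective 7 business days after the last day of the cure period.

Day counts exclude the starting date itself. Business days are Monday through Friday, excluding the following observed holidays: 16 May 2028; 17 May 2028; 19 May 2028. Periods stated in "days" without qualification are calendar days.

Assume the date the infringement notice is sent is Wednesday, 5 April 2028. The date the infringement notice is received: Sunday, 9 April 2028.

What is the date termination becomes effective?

The last day of the cure period: 21 calendar days after 5 April 2028 is 26 April 2028.
The date termination becomes effective: counting 7 business days from Wednesday, 26 April 2028 (Apr 27, Apr 28, May 1, May 2, May 3, May 4, May 5, skipping weekends) reaches Friday, 5 May 2028.

5 May 2028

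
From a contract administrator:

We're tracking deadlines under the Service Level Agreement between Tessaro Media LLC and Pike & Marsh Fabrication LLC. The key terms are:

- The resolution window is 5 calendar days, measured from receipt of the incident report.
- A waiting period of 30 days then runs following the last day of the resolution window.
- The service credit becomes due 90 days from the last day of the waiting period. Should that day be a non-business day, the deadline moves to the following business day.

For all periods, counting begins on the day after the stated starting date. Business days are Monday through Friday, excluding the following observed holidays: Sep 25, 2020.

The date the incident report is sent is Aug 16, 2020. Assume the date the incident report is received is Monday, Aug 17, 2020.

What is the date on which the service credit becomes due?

The last day of the resolution window: 5 calendar days after Aug 17, 2020 is Aug 22, 2020.
Adding 30 calendar days to Aug 22, 2020 gives Sep 21, 2020, which is the last day of the waiting period.
The date on which the service credit becomes due: Sep 21, 2020 + 90 days = Dec 20, 2020. That falls on a Sunday, so it rolls to the next business day, Monday, Dec 21, 2020.

Dec 21, 2020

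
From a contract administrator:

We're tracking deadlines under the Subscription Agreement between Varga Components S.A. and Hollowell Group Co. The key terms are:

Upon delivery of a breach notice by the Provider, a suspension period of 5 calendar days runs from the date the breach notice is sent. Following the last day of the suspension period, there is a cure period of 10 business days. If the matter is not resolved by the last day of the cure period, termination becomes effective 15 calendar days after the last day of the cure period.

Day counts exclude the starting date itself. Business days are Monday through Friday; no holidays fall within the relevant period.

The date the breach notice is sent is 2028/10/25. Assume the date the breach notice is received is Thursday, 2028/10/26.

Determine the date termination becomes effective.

The last day of the suspension period: 2028/10/25 + 5 days = 2028/10/30.
From Monday, 2028/10/30, 10 business days (Oct 31, Nov 1, Nov 2, Nov 3, Nov 6, Nov 7, Nov 8, Nov 9, Nov 10, Nov 13, skipping weekends) brings us to Monday, 2028/11/13, which is the last day of the cure period.
Adding 15 calendar days to 2028/11/13 gives 2028/11/28, which is the date termination becomes effective.

2028/11/28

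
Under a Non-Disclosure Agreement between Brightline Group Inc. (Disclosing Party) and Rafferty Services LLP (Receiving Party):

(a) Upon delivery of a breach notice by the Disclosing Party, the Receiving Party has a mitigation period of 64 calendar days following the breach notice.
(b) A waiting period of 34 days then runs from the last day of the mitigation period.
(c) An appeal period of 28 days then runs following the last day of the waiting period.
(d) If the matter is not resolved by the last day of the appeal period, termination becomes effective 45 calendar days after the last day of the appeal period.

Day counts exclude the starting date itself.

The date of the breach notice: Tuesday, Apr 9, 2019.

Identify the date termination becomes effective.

Adding 64 calendar days to Apr 9, 2019 gives Jun 12, 2019, which is the last day of the mitigation period.
The last day of the waiting period: Jun 12, 2019 + 34 days = Jul 16, 2019.
Adding 28 calendar days to Jul 16, 2019 gives Aug 13, 2019, which is the last day of the appeal period.
The date termination becomes effective: 45 calendar days after Aug 13, 2019 is Sep 27, 2019.

Sep 27, 2019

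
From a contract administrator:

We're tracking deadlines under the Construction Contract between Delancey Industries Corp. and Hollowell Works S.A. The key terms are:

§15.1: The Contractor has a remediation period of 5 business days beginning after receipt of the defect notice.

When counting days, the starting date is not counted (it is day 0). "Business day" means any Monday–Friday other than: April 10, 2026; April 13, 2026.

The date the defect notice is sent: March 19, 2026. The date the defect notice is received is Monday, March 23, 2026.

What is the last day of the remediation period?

The last day of the remediation period: 5 business days after Monday, March 23, 2026, skipping weekends — Mar 24, Mar 25, Mar 26, Mar 27, Mar 30 — lands on Monday, March 30, 2026.

March 30, 2026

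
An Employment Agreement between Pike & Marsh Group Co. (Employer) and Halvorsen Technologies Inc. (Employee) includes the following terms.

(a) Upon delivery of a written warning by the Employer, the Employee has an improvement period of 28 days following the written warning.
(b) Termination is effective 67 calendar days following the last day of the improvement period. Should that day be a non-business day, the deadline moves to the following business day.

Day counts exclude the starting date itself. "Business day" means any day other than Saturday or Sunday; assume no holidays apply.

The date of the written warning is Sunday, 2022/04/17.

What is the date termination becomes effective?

The last day of the improvement period: 2022/04/17 + 28 days = 2022/05/15.
The date termination becomes effective: 67 calendar days after 2022/05/15 is 2022/07/21. 2022/07/21 is a Thursday, so no roll-forward applies.

2022/07/21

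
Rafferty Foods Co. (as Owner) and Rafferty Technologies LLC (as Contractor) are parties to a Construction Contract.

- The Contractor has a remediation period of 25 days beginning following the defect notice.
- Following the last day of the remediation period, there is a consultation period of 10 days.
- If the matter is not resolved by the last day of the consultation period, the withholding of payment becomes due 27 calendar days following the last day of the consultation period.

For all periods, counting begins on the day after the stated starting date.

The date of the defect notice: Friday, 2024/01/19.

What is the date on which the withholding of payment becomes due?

Adding 25 calendar days to 2024/01/19 gives 2024/02/13, which is the last day of the remediation period.
The last day of the consultation period: 10 calendar days after 2024/02/13 is 2024/02/23.
The date on which the withholding of payment becomes due: 27 calendar days after 2024/02/23 is 2024/03/21.

2024/03/21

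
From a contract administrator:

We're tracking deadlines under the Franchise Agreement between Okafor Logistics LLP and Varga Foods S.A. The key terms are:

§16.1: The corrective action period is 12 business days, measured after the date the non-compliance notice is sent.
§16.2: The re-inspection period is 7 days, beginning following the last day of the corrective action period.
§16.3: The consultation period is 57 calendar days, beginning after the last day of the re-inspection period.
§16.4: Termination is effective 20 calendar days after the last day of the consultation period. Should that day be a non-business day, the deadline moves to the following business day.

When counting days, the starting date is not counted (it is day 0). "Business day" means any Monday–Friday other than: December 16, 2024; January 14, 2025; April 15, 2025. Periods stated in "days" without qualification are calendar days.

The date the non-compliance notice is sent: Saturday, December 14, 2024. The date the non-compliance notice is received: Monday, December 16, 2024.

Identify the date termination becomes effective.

March 26, 2025

The last day of the corrective action period: 12 business days after Saturday, December 14, 2024, skipping weekends and the listed holiday on Dec 16 — Dec 17, Dec 18, Dec 19, Dec 20, …, Dec 30, Dec 31, Jan 1 — lands on Wednesday, January 1, 2025.
The last day of the re-inspection period: January 1, 2025 + 7 days = January 8, 2025.
Adding 57 calendar days to January 8, 2025 gives March 6, 2025, which is the last day of the consultation period.
The date termination becomes effective: March 6, 2025 + 20 days = March 26, 2025. March 26, 2025 is a Wednesday and is not a listed holiday, so no roll-forward applies.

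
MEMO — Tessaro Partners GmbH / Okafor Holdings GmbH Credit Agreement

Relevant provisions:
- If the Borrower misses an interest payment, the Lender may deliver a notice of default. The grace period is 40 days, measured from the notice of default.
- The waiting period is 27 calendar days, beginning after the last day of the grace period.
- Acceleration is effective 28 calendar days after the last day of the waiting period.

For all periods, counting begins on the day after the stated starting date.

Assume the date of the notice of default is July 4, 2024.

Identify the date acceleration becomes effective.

October 7, 2024

Adding 40 calendar days to July 4, 2024 gives August 13, 2024, which is the last day of the grace period.
The last day of the waiting period: 27 calendar days after August 13, 2024 is September 9, 2024.
Adding 28 calendar days to September 9, 2024 gives October 7, 2024, which is the date acceleration becomes effective.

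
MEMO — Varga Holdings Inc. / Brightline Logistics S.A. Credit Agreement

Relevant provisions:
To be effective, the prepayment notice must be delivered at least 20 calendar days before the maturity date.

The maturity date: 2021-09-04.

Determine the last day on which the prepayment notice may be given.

2021-08-15

2021-09-04 minus 20 days is 2021-08-15.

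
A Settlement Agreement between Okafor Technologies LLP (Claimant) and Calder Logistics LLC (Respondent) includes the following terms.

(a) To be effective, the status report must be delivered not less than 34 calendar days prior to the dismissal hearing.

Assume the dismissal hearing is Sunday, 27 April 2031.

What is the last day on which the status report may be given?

24 March 2031

27 April 2031 minus 34 days is 24 March 2031.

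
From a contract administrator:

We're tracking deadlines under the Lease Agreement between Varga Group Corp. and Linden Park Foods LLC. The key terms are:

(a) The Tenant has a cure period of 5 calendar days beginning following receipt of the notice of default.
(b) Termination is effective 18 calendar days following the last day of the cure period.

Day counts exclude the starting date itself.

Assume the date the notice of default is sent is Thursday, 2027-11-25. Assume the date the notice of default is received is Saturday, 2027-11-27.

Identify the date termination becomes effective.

The last day of the cure period: 2027-11-27 + 5 days = 2027-12-02.
The date termination becomes effective: 18 calendar days after 2027-12-02 is 2027-12-20.

2027-12-20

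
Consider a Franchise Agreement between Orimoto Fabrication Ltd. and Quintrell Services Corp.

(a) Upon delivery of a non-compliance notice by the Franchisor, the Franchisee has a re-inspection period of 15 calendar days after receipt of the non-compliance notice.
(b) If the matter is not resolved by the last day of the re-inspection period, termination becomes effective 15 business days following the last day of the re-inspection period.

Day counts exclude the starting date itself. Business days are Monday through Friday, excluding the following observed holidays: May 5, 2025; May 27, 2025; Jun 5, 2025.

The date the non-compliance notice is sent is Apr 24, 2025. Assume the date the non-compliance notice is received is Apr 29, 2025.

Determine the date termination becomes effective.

Adding 15 calendar days to Apr 29, 2025 gives May 14, 2025, which is the last day of the re-inspection period.
From Wednesday, May 14, 2025, 15 business days (May 15, May 16, May 19, May 20, …, Jun 3, Jun 4, Jun 6, skipping weekends and the listed holidays on May 27, Jun 5) brings us to Friday, Jun 6, 2025, which is the date termination becomes effective.

Jun 6, 2025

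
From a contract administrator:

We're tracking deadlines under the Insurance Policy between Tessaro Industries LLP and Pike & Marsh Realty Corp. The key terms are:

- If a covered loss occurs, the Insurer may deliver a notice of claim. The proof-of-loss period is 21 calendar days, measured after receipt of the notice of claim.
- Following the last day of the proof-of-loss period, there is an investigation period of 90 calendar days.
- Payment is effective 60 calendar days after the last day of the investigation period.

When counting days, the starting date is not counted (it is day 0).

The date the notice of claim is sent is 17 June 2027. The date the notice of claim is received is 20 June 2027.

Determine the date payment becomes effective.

The last day of the proof-of-loss period: 21 calendar days after 20 June 2027 is 11 July 2027.
The last day of the investigation period: 11 July 2027 + 90 days = 9 October 2027.
Adding 60 calendar days to 9 October 2027 gives 8 December 2027, which is the date payment becomes effective.

8 December 2027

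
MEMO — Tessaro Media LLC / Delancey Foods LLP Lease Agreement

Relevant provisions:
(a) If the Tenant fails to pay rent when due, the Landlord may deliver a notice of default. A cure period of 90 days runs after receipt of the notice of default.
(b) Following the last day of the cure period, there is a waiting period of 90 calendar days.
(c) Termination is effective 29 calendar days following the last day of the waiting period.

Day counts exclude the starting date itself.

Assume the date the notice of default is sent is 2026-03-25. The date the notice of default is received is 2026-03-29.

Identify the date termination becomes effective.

2026-10-24

The last day of the cure period: 90 calendar days after 2026-03-29 is 2026-06-27.
The last day of the waiting period: 90 calendar days after 2026-06-27 is 2026-09-25.
Adding 29 calendar days to 2026-09-25 gives 2026-10-24, which is the date termination becomes effective.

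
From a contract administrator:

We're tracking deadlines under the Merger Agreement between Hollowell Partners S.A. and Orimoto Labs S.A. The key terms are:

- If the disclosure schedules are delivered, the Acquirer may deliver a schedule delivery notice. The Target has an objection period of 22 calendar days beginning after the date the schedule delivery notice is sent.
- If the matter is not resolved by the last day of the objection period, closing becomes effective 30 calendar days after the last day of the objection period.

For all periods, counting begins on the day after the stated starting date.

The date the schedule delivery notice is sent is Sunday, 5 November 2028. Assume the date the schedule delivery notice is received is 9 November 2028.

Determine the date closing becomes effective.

27 December 2028

The last day of the objection period: 22 calendar days after 5 November 2028 is 27 November 2028.
The date closing becomes effective: 27 November 2028 + 30 days = 27 December 2028.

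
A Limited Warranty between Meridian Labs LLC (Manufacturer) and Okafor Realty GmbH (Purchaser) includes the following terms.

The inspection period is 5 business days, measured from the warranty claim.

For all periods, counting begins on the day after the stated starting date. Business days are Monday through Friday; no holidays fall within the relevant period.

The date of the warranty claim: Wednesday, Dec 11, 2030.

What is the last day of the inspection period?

The last day of the inspection period: 5 business days after Wednesday, Dec 11, 2030, skipping weekends — Dec 12, Dec 13, Dec 16, Dec 17, Dec 18 — lands on Wednesday, Dec 18, 2030.

Dec 18, 2030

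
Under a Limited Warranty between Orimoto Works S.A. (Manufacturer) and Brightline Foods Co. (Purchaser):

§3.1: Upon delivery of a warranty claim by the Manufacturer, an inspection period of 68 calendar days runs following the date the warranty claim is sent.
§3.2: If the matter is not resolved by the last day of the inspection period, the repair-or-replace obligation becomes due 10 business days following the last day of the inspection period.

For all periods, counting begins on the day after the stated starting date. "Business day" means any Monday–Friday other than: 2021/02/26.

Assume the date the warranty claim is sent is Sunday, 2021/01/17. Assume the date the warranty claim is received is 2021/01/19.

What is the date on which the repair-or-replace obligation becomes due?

The last day of the inspection period: 68 calendar days after 2021/01/17 is 2021/03/26.
From Friday, 2021/03/26, 10 business days (Mar 29, Mar 30, Mar 31, Apr 1, Apr 2, Apr 5, Apr 6, Apr 7, Apr 8, Apr 9, skipping weekends) brings us to Friday, 2021/04/09, which is the date on which the repair-or-replace obligation becomes due.

2021/04/09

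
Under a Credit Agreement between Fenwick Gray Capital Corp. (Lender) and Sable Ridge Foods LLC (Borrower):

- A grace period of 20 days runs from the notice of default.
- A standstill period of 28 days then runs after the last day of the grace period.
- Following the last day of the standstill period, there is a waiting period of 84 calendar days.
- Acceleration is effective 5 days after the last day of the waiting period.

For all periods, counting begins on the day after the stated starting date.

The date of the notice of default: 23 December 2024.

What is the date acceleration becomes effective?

9 May 2025

The last day of the grace period: 20 calendar days after 23 December 2024 is 12 January 2025.
The last day of the standstill period: 12 January 2025 + 28 days = 9 February 2025.
The last day of the waiting period: 84 calendar days after 9 February 2025 is 4 May 2025.
The date acceleration becomes effective: 4 May 2025 + 5 days = 9 May 2025.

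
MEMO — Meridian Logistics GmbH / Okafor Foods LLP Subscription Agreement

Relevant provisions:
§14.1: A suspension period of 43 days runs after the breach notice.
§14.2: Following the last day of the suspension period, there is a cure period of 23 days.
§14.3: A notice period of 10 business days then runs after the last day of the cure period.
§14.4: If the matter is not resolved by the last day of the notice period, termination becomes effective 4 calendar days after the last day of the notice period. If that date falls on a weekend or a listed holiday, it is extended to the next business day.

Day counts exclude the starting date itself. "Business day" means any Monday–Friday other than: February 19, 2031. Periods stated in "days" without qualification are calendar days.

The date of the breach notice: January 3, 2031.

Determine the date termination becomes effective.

The last day of the suspension period: 43 calendar days after January 3, 2031 is February 15, 2031.
The last day of the cure period: February 15, 2031 + 23 days = March 10, 2031.
The last day of the notice period: counting 10 business days from Monday, March 10, 2031 (Mar 11, Mar 12, Mar 13, Mar 14, Mar 17, Mar 18, Mar 19, Mar 20, Mar 21, Mar 24, skipping weekends) reaches Monday, March 24, 2031.
The date termination becomes effective: 4 calendar days after March 24, 2031 is March 28, 2031. March 28, 2031 is a Friday and is not a listed holiday, so no roll-forward applies.

March 28, 2031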